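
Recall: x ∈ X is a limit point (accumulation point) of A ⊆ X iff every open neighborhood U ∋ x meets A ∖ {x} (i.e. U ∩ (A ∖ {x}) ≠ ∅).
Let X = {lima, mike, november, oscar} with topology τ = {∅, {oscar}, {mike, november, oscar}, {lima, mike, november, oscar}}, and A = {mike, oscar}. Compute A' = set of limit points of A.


A' = {lima, mike, november}

For each x ∈ X, list the open sets U ∈ τ with x ∈ U, then check whether U ∩ (A ∖ {x}) ≠ ∅ for every such U.
  x = lima: opens ∋ x are {lima, mike, november, oscar}; each meets A ∖ {lima}, so x IS a limit point.
  x = mike: opens ∋ x are {mike, november, oscar}, {lima, mike, november, oscar}; each meets A ∖ {mike}, so x IS a limit point.
  x = november: opens ∋ x are {mike, november, oscar}, {lima, mike, november, oscar}; each meets A ∖ {november}, so x IS a limit point.
  x = oscar: open {oscar} ∋ x has {oscar} ∩ (A ∖ {oscar}) = ∅, so x is NOT a limit point.
Collecting: A' = {lima, mike, november}.


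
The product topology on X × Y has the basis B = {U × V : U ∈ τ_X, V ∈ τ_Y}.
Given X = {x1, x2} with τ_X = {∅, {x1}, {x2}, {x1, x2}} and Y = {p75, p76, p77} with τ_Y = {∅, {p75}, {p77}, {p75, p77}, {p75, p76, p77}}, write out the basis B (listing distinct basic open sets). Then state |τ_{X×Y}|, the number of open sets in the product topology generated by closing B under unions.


Basis B = {∅ × ∅, {x1} × {p75}, {x1} × {p77}, {x2} × {p75}, {x2} × {p77}, {x1} × {p75, p77}, {x1, x2} × {p75}, {x1, x2} × {p77}, {x2} × {p75, p77}, {x1} × {p75, p76, p77}, {x2} × {p75, p76, p77}, {x1, x2} × {p75, p77}, {x1, x2} × {p75, p76, p77}}; |τ_{X×Y}| = 25.

Enumerate products U × V with U ∈ τ_X, V ∈ τ_Y (deduplicated):
  ∅ × ∅ = {} (∅)
  {x1} × {p75} = {(x1,p75)}
  {x1} × {p77} = {(x1,p77)}
  {x2} × {p75} = {(x2,p75)}
  {x2} × {p77} = {(x2,p77)}
  {x1} × {p75, p77} = {(x1,p75), (x1,p77)}
  {x1, x2} × {p75} = {(x1,p75), (x2,p75)}
  {x1, x2} × {p77} = {(x1,p77), (x2,p77)}
  {x2} × {p75, p77} = {(x2,p75), (x2,p77)}
  {x1} × {p75, p76, p77} = {(x1,p75), (x1,p76), (x1,p77)}
  {x2} × {p75, p76, p77} = {(x2,p75), (x2,p76), (x2,p77)}
  {x1, x2} × {p75, p77} = {(x1,p75), (x1,p77), (x2,p75), (x2,p77)}
  {x1, x2} × {p75, p76, p77} = {(x1,p75), (x1,p76), (x1,p77), (x2,p75), (x2,p76), (x2,p77)}
These 13 distinct sets form the basis B.
Close under arbitrary unions to get τ_{X×Y}; counting gives |τ_{X×Y}| = 25.


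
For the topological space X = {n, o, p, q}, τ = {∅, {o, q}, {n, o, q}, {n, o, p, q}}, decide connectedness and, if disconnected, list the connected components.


(X, τ) is connected.

Find clopen sets (U ∈ τ with X ∖ U ∈ τ):
  U = ∅, X ∖ U = {n, o, p, q} — both open, so U is clopen.
  U = {n, o, p, q}, X ∖ U = ∅ — both open, so U is clopen.
Only trivial clopens (∅ and X) exist, so (X, τ) is connected.
Compute connected components by grouping points that agree on all clopens:
  component: {n, o, p, q}


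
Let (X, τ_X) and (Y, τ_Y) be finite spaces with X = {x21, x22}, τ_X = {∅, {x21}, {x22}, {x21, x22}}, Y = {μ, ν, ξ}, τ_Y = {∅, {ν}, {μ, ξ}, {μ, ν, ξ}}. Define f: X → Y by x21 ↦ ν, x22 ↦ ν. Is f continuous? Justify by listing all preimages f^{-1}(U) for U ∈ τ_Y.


f IS continuous.

Compute f^{-1}(U) for each U ∈ τ_Y:
  U = ∅: f^{-1}(U) = ∅ ∈ τ_X ✓.
  U = {ν}: f^{-1}(U) = {x21, x22} ∈ τ_X ✓.
  U = {μ, ξ}: f^{-1}(U) = ∅ ∈ τ_X ✓.
  U = {μ, ν, ξ}: f^{-1}(U) = {x21, x22} ∈ τ_X ✓.
Every preimage lies in τ_X, so f IS continuous.


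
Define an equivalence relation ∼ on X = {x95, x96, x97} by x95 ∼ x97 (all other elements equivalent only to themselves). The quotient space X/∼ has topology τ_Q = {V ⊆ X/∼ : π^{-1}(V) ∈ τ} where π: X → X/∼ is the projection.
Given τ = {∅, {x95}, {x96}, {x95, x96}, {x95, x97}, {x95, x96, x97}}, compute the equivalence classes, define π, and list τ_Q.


X/∼ = {[x95=x97], [x96]}; |τ_Q| = 4.

Equivalence classes: [x95=x97], [x96].
Quotient map π: X → X/∼ sends x95 ↦ [x95=x97], x96 ↦ [x96], x97 ↦ [x95=x97].
For each subset V ⊆ X/∼, compute π^{-1}(V) ⊆ X and check whether π^{-1}(V) ∈ τ. V is open in τ_Q iff π^{-1}(V) ∈ τ.
  V = {}: π^{-1}(V) = ∅ ∈ τ ✓.
  V = {[x95=x97]}: π^{-1}(V) = {x95, x97} ∈ τ ✓.
  V = {[x96]}: π^{-1}(V) = {x96} ∈ τ ✓.
  V = {[x95=x97], [x96]}: π^{-1}(V) = {x95, x96, x97} ∈ τ ✓.
Open sets in the quotient: τ_Q = {{}, {[x95=x97]}, {[x96]}, {[x95=x97], [x96]}} (4 elements).


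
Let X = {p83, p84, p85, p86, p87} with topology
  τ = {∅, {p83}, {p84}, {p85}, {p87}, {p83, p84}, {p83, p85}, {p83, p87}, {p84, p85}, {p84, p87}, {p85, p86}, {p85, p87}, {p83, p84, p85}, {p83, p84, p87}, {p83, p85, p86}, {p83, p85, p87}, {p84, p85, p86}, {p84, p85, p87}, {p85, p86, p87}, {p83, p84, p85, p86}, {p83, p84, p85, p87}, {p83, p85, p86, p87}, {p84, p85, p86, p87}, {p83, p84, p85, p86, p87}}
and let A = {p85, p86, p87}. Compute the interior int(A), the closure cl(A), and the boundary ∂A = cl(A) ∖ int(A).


int(A) = {p85, p86, p87}, cl(A) = {p85, p86, p87}, ∂A = ∅.

Closed sets in (X, τ) are complements of opens:
  closed(X, τ) = {∅, {p83}, {p84}, {p86}, {p87}, {p83, p84}, {p83, p86}, {p83, p87}, {p84, p86}, {p84, p87}, {p85, p86}, {p86, p87}, {p83, p84, p86}, {p83, p84, p87}, {p83, p85, p86}, {p83, p86, p87}, {p84, p85, p86}, {p84, p86, p87}, {p85, p86, p87}, {p83, p84, p85, p86}, {p83, p84, p86, p87}, {p83, p85, p86, p87}, {p84, p85, p86, p87}, {p83, p84, p85, p86, p87}}.
int(A) = ⋃ {U ∈ τ : U ⊆ A}. Opens contained in A: ∅, {p85}, {p87}, {p85, p86}, {p85, p87}, {p85, p86, p87}.
Taking the union of these: int(A) = {p85, p86, p87}.
cl(A) = ⋂ {C closed : A ⊆ C}. Closed sets containing A: {p85, p86, p87}, {p83, p85, p86, p87}, {p84, p85, p86, p87}, {p83, p84, p85, p86, p87}.
Intersecting these: cl(A) = {p85, p86, p87}.
∂A = cl(A) ∖ int(A) = {p85, p86, p87} ∖ {p85, p86, p87} = ∅.


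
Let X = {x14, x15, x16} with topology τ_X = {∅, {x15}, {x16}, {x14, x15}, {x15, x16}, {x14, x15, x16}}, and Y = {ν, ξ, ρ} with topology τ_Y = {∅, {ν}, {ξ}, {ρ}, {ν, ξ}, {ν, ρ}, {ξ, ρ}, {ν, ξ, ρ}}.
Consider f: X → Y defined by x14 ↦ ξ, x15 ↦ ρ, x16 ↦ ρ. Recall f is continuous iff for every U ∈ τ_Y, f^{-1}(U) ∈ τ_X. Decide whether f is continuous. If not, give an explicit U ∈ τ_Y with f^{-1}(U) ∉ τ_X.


f is NOT continuous.

Compute f^{-1}(U) for each U ∈ τ_Y:
  U = ∅: f^{-1}(U) = ∅ ∈ τ_X ✓.
  U = {ν}: f^{-1}(U) = ∅ ∈ τ_X ✓.
  U = {ξ}: f^{-1}(U) = {x14} ∉ τ_X ✗.
  U = {ρ}: f^{-1}(U) = {x15, x16} ∈ τ_X ✓.
  U = {ν, ξ}: f^{-1}(U) = {x14} ∉ τ_X ✗.
  U = {ν, ρ}: f^{-1}(U) = {x15, x16} ∈ τ_X ✓.
  U = {ξ, ρ}: f^{-1}(U) = {x14, x15, x16} ∈ τ_X ✓.
  U = {ν, ξ, ρ}: f^{-1}(U) = {x14, x15, x16} ∈ τ_X ✓.
Found U = {ξ} with f^{-1}(U) = {x14} not in τ_X. Therefore f is NOT continuous.


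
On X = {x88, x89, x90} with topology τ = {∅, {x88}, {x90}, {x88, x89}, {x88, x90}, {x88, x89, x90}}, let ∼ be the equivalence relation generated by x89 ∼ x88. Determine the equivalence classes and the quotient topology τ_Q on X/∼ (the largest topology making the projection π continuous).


X/∼ = {[x88=x89], [x90]}; |τ_Q| = 4.

Equivalence classes: [x88=x89], [x90].
Quotient map π: X → X/∼ sends x88 ↦ [x88=x89], x89 ↦ [x88=x89], x90 ↦ [x90].
For each subset V ⊆ X/∼, compute π^{-1}(V) ⊆ X and check whether π^{-1}(V) ∈ τ. V is open in τ_Q iff π^{-1}(V) ∈ τ.
  V = {}: π^{-1}(V) = ∅ ∈ τ ✓.
  V = {[x88=x89]}: π^{-1}(V) = {x88, x89} ∈ τ ✓.
  V = {[x90]}: π^{-1}(V) = {x90} ∈ τ ✓.
  V = {[x88=x89], [x90]}: π^{-1}(V) = {x88, x89, x90} ∈ τ ✓.
Open sets in the quotient: τ_Q = {{}, {[x88=x89]}, {[x90]}, {[x88=x89], [x90]}} (4 elements).


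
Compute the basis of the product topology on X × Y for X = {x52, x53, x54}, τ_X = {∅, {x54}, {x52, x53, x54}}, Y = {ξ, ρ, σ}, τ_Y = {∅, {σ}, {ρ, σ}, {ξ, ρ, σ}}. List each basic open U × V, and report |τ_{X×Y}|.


Basis B = {∅ × ∅, {x54} × {σ}, {x54} × {ρ, σ}, {x52, x53, x54} × {σ}, {x54} × {ξ, ρ, σ}, {x52, x53, x54} × {ρ, σ}, {x52, x53, x54} × {ξ, ρ, σ}}; |τ_{X×Y}| = 10.

Enumerate products U × V with U ∈ τ_X, V ∈ τ_Y (deduplicated):
  ∅ × ∅ = {} (∅)
  {x54} × {σ} = {(x54,σ)}
  {x54} × {ρ, σ} = {(x54,ρ), (x54,σ)}
  {x52, x53, x54} × {σ} = {(x52,σ), (x53,σ), (x54,σ)}
  {x54} × {ξ, ρ, σ} = {(x54,ξ), (x54,ρ), (x54,σ)}
  {x52, x53, x54} × {ρ, σ} = {(x52,ρ), (x52,σ), (x53,ρ), (x53,σ), (x54,ρ), (x54,σ)}
  {x52, x53, x54} × {ξ, ρ, σ} = {(x52,ξ), (x52,ρ), (x52,σ), (x53,ξ), (x53,ρ), (x53,σ), (x54,ξ), (x54,ρ), (x54,σ)}
These 7 distinct sets form the basis B.
Close under arbitrary unions to get τ_{X×Y}; counting gives |τ_{X×Y}| = 10.


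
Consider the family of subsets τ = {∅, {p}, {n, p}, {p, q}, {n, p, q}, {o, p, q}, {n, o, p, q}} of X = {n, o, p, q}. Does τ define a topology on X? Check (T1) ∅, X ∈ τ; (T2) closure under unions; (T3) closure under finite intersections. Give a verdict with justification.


τ IS a topology on X.

Axiom (T1): ∅ ∈ τ? Yes; X ∈ τ? Yes.
Axiom (T2/T3): check pairwise unions and intersections of members of τ.
All pairwise intersections and unions checked — each lies in τ. Therefore τ satisfies (T1), (T2), (T3): it IS a topology on X.


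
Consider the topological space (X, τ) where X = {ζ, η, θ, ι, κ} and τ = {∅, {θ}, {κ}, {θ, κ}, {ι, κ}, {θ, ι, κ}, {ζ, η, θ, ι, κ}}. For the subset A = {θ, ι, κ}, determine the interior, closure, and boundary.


int(A) = {θ, ι, κ}, cl(A) = {ζ, η, θ, ι, κ}, ∂A = {ζ, η}.

Closed sets in (X, τ) are complements of opens:
  closed(X, τ) = {∅, {ζ, η}, {ζ, η, θ}, {ζ, η, ι}, {ζ, η, θ, ι}, {ζ, η, ι, κ}, {ζ, η, θ, ι, κ}}.
int(A) = ⋃ {U ∈ τ : U ⊆ A}. Opens contained in A: ∅, {θ}, {κ}, {θ, κ}, {ι, κ}, {θ, ι, κ}.
Taking the union of these: int(A) = {θ, ι, κ}.
cl(A) = ⋂ {C closed : A ⊆ C}. Closed sets containing A: {ζ, η, θ, ι, κ}.
Intersecting these: cl(A) = {ζ, η, θ, ι, κ}.
∂A = cl(A) ∖ int(A) = {ζ, η, θ, ι, κ} ∖ {θ, ι, κ} = {ζ, η}.


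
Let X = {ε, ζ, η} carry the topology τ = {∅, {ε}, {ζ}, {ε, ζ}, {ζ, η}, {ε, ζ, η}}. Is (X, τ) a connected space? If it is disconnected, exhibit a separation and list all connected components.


(X, τ) is disconnected; components = [{ε}, {ζ, η}].

Find clopen sets (U ∈ τ with X ∖ U ∈ τ):
  U = ∅, X ∖ U = {ε, ζ, η} — both open, so U is clopen.
  U = {ε}, X ∖ U = {ζ, η} — both open, so U is clopen.
  U = {ζ, η}, X ∖ U = {ε} — both open, so U is clopen.
  U = {ε, ζ, η}, X ∖ U = ∅ — both open, so U is clopen.
Nontrivial clopen(s) exist: e.g. {ε}. So (X, τ) is disconnected.
Compute connected components by grouping points that agree on all clopens:
  component: {ε}
  component: {ζ, η}


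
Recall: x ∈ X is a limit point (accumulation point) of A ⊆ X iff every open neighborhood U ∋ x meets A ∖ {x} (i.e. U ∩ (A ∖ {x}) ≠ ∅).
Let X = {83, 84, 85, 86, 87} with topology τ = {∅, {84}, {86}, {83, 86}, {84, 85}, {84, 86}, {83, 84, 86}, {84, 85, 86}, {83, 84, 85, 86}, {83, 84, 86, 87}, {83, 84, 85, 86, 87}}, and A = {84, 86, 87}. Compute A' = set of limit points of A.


A' = {83, 85, 87}

For each x ∈ X, list the open sets U ∈ τ with x ∈ U, then check whether U ∩ (A ∖ {x}) ≠ ∅ for every such U.
  x = 83: opens ∋ x are {83, 86}, {83, 84, 86}, {83, 84, 85, 86}, {83, 84, 86, 87}, {83, 84, 85, 86, 87}; each meets A ∖ {83}, so x IS a limit point.
  x = 84: open {84} ∋ x has {84} ∩ (A ∖ {84}) = ∅, so x is NOT a limit point.
  x = 85: opens ∋ x are {84, 85}, {84, 85, 86}, {83, 84, 85, 86}, {83, 84, 85, 86, 87}; each meets A ∖ {85}, so x IS a limit point.
  x = 86: open {86} ∋ x has {86} ∩ (A ∖ {86}) = ∅, so x is NOT a limit point.
  x = 87: opens ∋ x are {83, 84, 86, 87}, {83, 84, 85, 86, 87}; each meets A ∖ {87}, so x IS a limit point.
Collecting: A' = {83, 85, 87}.


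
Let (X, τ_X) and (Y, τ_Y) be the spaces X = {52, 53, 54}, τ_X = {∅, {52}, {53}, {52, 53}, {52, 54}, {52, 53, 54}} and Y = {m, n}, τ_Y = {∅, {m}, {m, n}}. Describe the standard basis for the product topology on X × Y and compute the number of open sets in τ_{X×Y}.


Basis B = {∅ × ∅, {52} × {m}, {53} × {m}, {52} × {m, n}, {52, 53} × {m}, {52, 54} × {m}, {53} × {m, n}, {52, 53, 54} × {m}, {52, 53} × {m, n}, {52, 54} × {m, n}, {52, 53, 54} × {m, n}}; |τ_{X×Y}| = 18.

Enumerate products U × V with U ∈ τ_X, V ∈ τ_Y (deduplicated):
  ∅ × ∅ = {} (∅)
  {52} × {m} = {(52,m)}
  {53} × {m} = {(53,m)}
  {52} × {m, n} = {(52,m), (52,n)}
  {52, 53} × {m} = {(52,m), (53,m)}
  {52, 54} × {m} = {(52,m), (54,m)}
  {53} × {m, n} = {(53,m), (53,n)}
  {52, 53, 54} × {m} = {(52,m), (53,m), (54,m)}
  {52, 53} × {m, n} = {(52,m), (52,n), (53,m), (53,n)}
  {52, 54} × {m, n} = {(52,m), (52,n), (54,m), (54,n)}
  {52, 53, 54} × {m, n} = {(52,m), (52,n), (53,m), (53,n), (54,m), (54,n)}
These 11 distinct sets form the basis B.
Close under arbitrary unions to get τ_{X×Y}; counting gives |τ_{X×Y}| = 18.


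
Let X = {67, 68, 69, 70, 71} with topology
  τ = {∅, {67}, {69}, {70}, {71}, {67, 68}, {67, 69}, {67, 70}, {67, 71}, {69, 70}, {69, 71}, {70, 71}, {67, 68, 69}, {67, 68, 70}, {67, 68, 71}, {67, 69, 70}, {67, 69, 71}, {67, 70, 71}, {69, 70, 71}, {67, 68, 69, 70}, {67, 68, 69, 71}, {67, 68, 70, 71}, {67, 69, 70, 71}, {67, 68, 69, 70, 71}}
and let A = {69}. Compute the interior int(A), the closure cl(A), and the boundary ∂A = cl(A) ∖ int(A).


int(A) = {69}, cl(A) = {69}, ∂A = ∅.

Closed sets in (X, τ) are complements of opens:
  closed(X, τ) = {∅, {68}, {69}, {70}, {71}, {67, 68}, {68, 69}, {68, 70}, {68, 71}, {69, 70}, {69, 71}, {70, 71}, {67, 68, 69}, {67, 68, 70}, {67, 68, 71}, {68, 69, 70}, {68, 69, 71}, {68, 70, 71}, {69, 70, 71}, {67, 68, 69, 70}, {67, 68, 69, 71}, {67, 68, 70, 71}, {68, 69, 70, 71}, {67, 68, 69, 70, 71}}.
int(A) = ⋃ {U ∈ τ : U ⊆ A}. Opens contained in A: ∅, {69}.
Taking the union of these: int(A) = {69}.
cl(A) = ⋂ {C closed : A ⊆ C}. Closed sets containing A: {69}, {68, 69}, {69, 70}, {69, 71}, {67, 68, 69}, {68, 69, 70}, {68, 69, 71}, {69, 70, 71}, {67, 68, 69, 70}, {67, 68, 69, 71}, {68, 69, 70, 71}, {67, 68, 69, 70, 71}.
Intersecting these: cl(A) = {69}.
∂A = cl(A) ∖ int(A) = {69} ∖ {69} = ∅.


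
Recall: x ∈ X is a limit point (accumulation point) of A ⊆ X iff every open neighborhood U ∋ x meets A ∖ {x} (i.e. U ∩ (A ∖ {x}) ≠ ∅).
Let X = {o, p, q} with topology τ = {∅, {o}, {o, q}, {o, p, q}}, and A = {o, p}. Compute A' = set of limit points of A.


A' = {p, q}

For each x ∈ X, list the open sets U ∈ τ with x ∈ U, then check whether U ∩ (A ∖ {x}) ≠ ∅ for every such U.
  x = o: open {o} ∋ x has {o} ∩ (A ∖ {o}) = ∅, so x is NOT a limit point.
  x = p: opens ∋ x are {o, p, q}; each meets A ∖ {p}, so x IS a limit point.
  x = q: opens ∋ x are {o, q}, {o, p, q}; each meets A ∖ {q}, so x IS a limit point.
Collecting: A' = {p, q}.


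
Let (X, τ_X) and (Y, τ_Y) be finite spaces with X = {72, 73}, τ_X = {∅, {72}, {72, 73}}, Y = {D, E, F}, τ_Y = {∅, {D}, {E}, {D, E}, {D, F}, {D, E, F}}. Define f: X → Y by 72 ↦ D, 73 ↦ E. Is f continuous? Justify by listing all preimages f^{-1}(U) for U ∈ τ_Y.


f is NOT continuous.

Compute f^{-1}(U) for each U ∈ τ_Y:
  U = ∅: f^{-1}(U) = ∅ ∈ τ_X ✓.
  U = {D}: f^{-1}(U) = {72} ∈ τ_X ✓.
  U = {E}: f^{-1}(U) = {73} ∉ τ_X ✗.
  U = {D, E}: f^{-1}(U) = {72, 73} ∈ τ_X ✓.
  U = {D, F}: f^{-1}(U) = {72} ∈ τ_X ✓.
  U = {D, E, F}: f^{-1}(U) = {72, 73} ∈ τ_X ✓.
Found U = {E} with f^{-1}(U) = {73} not in τ_X. Therefore f is NOT continuous.


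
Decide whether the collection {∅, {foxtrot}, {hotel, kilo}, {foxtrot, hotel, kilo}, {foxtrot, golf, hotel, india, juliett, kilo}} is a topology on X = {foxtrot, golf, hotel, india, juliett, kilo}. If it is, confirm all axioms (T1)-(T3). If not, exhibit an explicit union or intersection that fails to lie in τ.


τ IS a topology on X.

Axiom (T1): ∅ ∈ τ? Yes; X ∈ τ? Yes.
Axiom (T2/T3): check pairwise unions and intersections of members of τ.
All pairwise intersections and unions checked — each lies in τ. Therefore τ satisfies (T1), (T2), (T3): it IS a topology on X.


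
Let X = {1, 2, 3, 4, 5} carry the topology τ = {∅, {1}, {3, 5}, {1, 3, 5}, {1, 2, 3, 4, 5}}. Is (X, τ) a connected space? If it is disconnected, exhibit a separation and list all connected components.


(X, τ) is connected.

Find clopen sets (U ∈ τ with X ∖ U ∈ τ):
  U = ∅, X ∖ U = {1, 2, 3, 4, 5} — both open, so U is clopen.
  U = {1, 2, 3, 4, 5}, X ∖ U = ∅ — both open, so U is clopen.
Only trivial clopens (∅ and X) exist, so (X, τ) is connected.
Compute connected components by grouping points that agree on all clopens:
  component: {1, 2, 3, 4, 5}


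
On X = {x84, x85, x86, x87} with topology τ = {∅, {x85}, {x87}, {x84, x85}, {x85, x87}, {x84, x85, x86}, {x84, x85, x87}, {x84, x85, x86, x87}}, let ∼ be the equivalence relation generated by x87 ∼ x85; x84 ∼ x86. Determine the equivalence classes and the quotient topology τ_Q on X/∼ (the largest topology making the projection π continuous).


X/∼ = {[x84=x86], [x85=x87]}; |τ_Q| = 3.

Equivalence classes: [x84=x86], [x85=x87].
Quotient map π: X → X/∼ sends x84 ↦ [x84=x86], x85 ↦ [x85=x87], x86 ↦ [x84=x86], x87 ↦ [x85=x87].
For each subset V ⊆ X/∼, compute π^{-1}(V) ⊆ X and check whether π^{-1}(V) ∈ τ. V is open in τ_Q iff π^{-1}(V) ∈ τ.
  V = {}: π^{-1}(V) = ∅ ∈ τ ✓.
  V = {[x84=x86]}: π^{-1}(V) = {x84, x86} ∉ τ ✗.
  V = {[x85=x87]}: π^{-1}(V) = {x85, x87} ∈ τ ✓.
  V = {[x84=x86], [x85=x87]}: π^{-1}(V) = {x84, x85, x86, x87} ∈ τ ✓.
Open sets in the quotient: τ_Q = {{}, {[x85=x87]}, {[x84=x86], [x85=x87]}} (3 elements).


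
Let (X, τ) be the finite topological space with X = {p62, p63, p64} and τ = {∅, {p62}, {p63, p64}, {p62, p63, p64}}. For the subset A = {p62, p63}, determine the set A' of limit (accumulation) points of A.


A' = {p64}

For each x ∈ X, list the open sets U ∈ τ with x ∈ U, then check whether U ∩ (A ∖ {x}) ≠ ∅ for every such U.
  x = p62: open {p62} ∋ x has {p62} ∩ (A ∖ {p62}) = ∅, so x is NOT a limit point.
  x = p63: open {p63, p64} ∋ x has {p63, p64} ∩ (A ∖ {p63}) = ∅, so x is NOT a limit point.
  x = p64: opens ∋ x are {p63, p64}, {p62, p63, p64}; each meets A ∖ {p64}, so x IS a limit point.
Collecting: A' = {p64}.


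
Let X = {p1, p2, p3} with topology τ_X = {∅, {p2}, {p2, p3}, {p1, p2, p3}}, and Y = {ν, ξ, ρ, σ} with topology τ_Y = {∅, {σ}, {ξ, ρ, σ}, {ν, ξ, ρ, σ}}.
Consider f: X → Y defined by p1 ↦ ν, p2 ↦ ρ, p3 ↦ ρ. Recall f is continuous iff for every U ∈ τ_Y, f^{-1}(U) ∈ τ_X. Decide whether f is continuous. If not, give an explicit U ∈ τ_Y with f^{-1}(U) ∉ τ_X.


f IS continuous.

Compute f^{-1}(U) for each U ∈ τ_Y:
  U = ∅: f^{-1}(U) = ∅ ∈ τ_X ✓.
  U = {σ}: f^{-1}(U) = ∅ ∈ τ_X ✓.
  U = {ξ, ρ, σ}: f^{-1}(U) = {p2, p3} ∈ τ_X ✓.
  U = {ν, ξ, ρ, σ}: f^{-1}(U) = {p1, p2, p3} ∈ τ_X ✓.
Every preimage lies in τ_X, so f IS continuous.


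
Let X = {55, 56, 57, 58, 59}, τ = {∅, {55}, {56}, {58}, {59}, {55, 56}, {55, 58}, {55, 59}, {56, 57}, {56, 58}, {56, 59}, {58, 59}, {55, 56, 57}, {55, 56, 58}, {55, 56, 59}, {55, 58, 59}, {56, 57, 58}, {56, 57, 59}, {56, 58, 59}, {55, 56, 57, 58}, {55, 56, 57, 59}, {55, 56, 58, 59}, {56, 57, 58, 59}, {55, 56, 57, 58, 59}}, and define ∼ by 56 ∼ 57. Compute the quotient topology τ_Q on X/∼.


X/∼ = {[55], [56=57], [58], [59]}; |τ_Q| = 16.

Equivalence classes: [55], [56=57], [58], [59].
Quotient map π: X → X/∼ sends 55 ↦ [55], 56 ↦ [56=57], 57 ↦ [56=57], 58 ↦ [58], 59 ↦ [59].
For each subset V ⊆ X/∼, compute π^{-1}(V) ⊆ X and check whether π^{-1}(V) ∈ τ. V is open in τ_Q iff π^{-1}(V) ∈ τ.
  V = {}: π^{-1}(V) = ∅ ∈ τ ✓.
  V = {[55]}: π^{-1}(V) = {55} ∈ τ ✓.
  V = {[56=57]}: π^{-1}(V) = {56, 57} ∈ τ ✓.
  V = {[55], [56=57]}: π^{-1}(V) = {55, 56, 57} ∈ τ ✓.
  V = {[58]}: π^{-1}(V) = {58} ∈ τ ✓.
  V = {[55], [58]}: π^{-1}(V) = {55, 58} ∈ τ ✓.
  V = {[56=57], [58]}: π^{-1}(V) = {56, 57, 58} ∈ τ ✓.
  V = {[55], [56=57], [58]}: π^{-1}(V) = {55, 56, 57, 58} ∈ τ ✓.
  V = {[59]}: π^{-1}(V) = {59} ∈ τ ✓.
  V = {[55], [59]}: π^{-1}(V) = {55, 59} ∈ τ ✓.
  V = {[56=57], [59]}: π^{-1}(V) = {56, 57, 59} ∈ τ ✓.
  V = {[55], [56=57], [59]}: π^{-1}(V) = {55, 56, 57, 59} ∈ τ ✓.
  V = {[58], [59]}: π^{-1}(V) = {58, 59} ∈ τ ✓.
  V = {[55], [58], [59]}: π^{-1}(V) = {55, 58, 59} ∈ τ ✓.
  V = {[56=57], [58], [59]}: π^{-1}(V) = {56, 57, 58, 59} ∈ τ ✓.
  V = {[55], [56=57], [58], [59]}: π^{-1}(V) = {55, 56, 57, 58, 59} ∈ τ ✓.
Open sets in the quotient: τ_Q = {{}, {[55]}, {[56=57]}, {[55], [56=57]}, {[58]}, {[55], [58]}, {[56=57], [58]}, {[55], [56=57], [58]}, {[59]}, {[55], [59]}, {[56=57], [59]}, {[55], [56=57], [59]}, {[58], [59]}, {[55], [58], [59]}, {[56=57], [58], [59]}, {[55], [56=57], [58], [59]}} (16 elements).


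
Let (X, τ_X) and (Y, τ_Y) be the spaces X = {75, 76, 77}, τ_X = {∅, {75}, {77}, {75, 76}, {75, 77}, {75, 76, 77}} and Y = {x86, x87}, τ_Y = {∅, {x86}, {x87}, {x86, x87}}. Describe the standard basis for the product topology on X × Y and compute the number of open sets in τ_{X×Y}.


Basis B = {∅ × ∅, {75} × {x86}, {75} × {x87}, {77} × {x86}, {77} × {x87}, {75} × {x86, x87}, {75, 76} × {x86}, {75, 77} × {x86}, {75, 76} × {x87}, {75, 77} × {x87}, {77} × {x86, x87}, {75, 76, 77} × {x86}, {75, 76, 77} × {x87}, {75, 76} × {x86, x87}, {75, 77} × {x86, x87}, {75, 76, 77} × {x86, x87}}; |τ_{X×Y}| = 36.

Enumerate products U × V with U ∈ τ_X, V ∈ τ_Y (deduplicated):
  ∅ × ∅ = {} (∅)
  {75} × {x86} = {(75,x86)}
  {75} × {x87} = {(75,x87)}
  {77} × {x86} = {(77,x86)}
  {77} × {x87} = {(77,x87)}
  {75} × {x86, x87} = {(75,x86), (75,x87)}
  {75, 76} × {x86} = {(75,x86), (76,x86)}
  {75, 77} × {x86} = {(75,x86), (77,x86)}
  {75, 76} × {x87} = {(75,x87), (76,x87)}
  {75, 77} × {x87} = {(75,x87), (77,x87)}
  {77} × {x86, x87} = {(77,x86), (77,x87)}
  {75, 76, 77} × {x86} = {(75,x86), (76,x86), (77,x86)}
  {75, 76, 77} × {x87} = {(75,x87), (76,x87), (77,x87)}
  {75, 76} × {x86, x87} = {(75,x86), (75,x87), (76,x86), (76,x87)}
  {75, 77} × {x86, x87} = {(75,x86), (75,x87), (77,x86), (77,x87)}
  {75, 76, 77} × {x86, x87} = {(75,x86), (75,x87), (76,x86), (76,x87), (77,x86), (77,x87)}
These 16 distinct sets form the basis B.
Close under arbitrary unions to get τ_{X×Y}; counting gives |τ_{X×Y}| = 36.


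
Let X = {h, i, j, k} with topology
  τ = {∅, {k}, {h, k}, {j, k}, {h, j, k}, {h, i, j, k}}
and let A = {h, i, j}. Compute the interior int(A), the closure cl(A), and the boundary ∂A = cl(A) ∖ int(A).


int(A) = ∅, cl(A) = {h, i, j}, ∂A = {h, i, j}.

Closed sets in (X, τ) are complements of opens:
  closed(X, τ) = {∅, {i}, {h, i}, {i, j}, {h, i, j}, {h, i, j, k}}.
int(A) = ⋃ {U ∈ τ : U ⊆ A}. Opens contained in A: ∅.
Taking the union of these: int(A) = ∅.
cl(A) = ⋂ {C closed : A ⊆ C}. Closed sets containing A: {h, i, j}, {h, i, j, k}.
Intersecting these: cl(A) = {h, i, j}.
∂A = cl(A) ∖ int(A) = {h, i, j} ∖ ∅ = {h, i, j}.


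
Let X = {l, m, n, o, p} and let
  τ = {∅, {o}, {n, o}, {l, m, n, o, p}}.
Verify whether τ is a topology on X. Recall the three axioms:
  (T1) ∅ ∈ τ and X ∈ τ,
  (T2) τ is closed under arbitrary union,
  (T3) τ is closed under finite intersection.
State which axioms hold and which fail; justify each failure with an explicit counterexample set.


τ IS a topology on X.

Axiom (T1): ∅ ∈ τ? Yes; X ∈ τ? Yes.
Axiom (T2/T3): check pairwise unions and intersections of members of τ.
All pairwise intersections and unions checked — each lies in τ. Therefore τ satisfies (T1), (T2), (T3): it IS a topology on X.


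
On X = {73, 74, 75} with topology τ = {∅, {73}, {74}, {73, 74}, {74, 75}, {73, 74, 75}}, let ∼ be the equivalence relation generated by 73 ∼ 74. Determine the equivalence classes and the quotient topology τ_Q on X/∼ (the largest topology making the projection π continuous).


X/∼ = {[73=74], [75]}; |τ_Q| = 3.

Equivalence classes: [73=74], [75].
Quotient map π: X → X/∼ sends 73 ↦ [73=74], 74 ↦ [73=74], 75 ↦ [75].
For each subset V ⊆ X/∼, compute π^{-1}(V) ⊆ X and check whether π^{-1}(V) ∈ τ. V is open in τ_Q iff π^{-1}(V) ∈ τ.
  V = {}: π^{-1}(V) = ∅ ∈ τ ✓.
  V = {[73=74]}: π^{-1}(V) = {73, 74} ∈ τ ✓.
  V = {[75]}: π^{-1}(V) = {75} ∉ τ ✗.
  V = {[73=74], [75]}: π^{-1}(V) = {73, 74, 75} ∈ τ ✓.
Open sets in the quotient: τ_Q = {{}, {[73=74]}, {[73=74], [75]}} (3 elements).


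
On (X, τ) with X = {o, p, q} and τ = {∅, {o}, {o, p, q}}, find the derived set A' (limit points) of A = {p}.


A' = {q}

For each x ∈ X, list the open sets U ∈ τ with x ∈ U, then check whether U ∩ (A ∖ {x}) ≠ ∅ for every such U.
  x = o: open {o} ∋ x has {o} ∩ (A ∖ {o}) = ∅, so x is NOT a limit point.
  x = p: open {o, p, q} ∋ x has {o, p, q} ∩ (A ∖ {p}) = ∅, so x is NOT a limit point.
  x = q: opens ∋ x are {o, p, q}; each meets A ∖ {q}, so x IS a limit point.
Collecting: A' = {q}.


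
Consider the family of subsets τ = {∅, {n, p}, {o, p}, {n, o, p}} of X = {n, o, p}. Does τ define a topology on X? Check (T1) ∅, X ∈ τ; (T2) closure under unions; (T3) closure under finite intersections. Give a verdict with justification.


τ is NOT a topology on X.

Axiom (T1): ∅ ∈ τ? Yes; X ∈ τ? Yes.
Axiom (T2/T3): check pairwise unions and intersections of members of τ.
Counterexample for (T3): {n, p} ∩ {o, p} = {p} ∉ τ. Therefore τ is NOT a topology.


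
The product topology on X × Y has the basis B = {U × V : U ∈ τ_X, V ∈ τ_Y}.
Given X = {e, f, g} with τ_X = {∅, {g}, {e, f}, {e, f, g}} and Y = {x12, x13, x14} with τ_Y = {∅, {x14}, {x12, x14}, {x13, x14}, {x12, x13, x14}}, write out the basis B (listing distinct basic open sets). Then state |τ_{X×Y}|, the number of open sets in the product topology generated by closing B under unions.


Basis B = {∅ × ∅, {g} × {x14}, {e, f} × {x14}, {g} × {x12, x14}, {g} × {x13, x14}, {e, f, g} × {x14}, {g} × {x12, x13, x14}, {e, f} × {x12, x14}, {e, f} × {x13, x14}, {e, f} × {x12, x13, x14}, {e, f, g} × {x12, x14}, {e, f, g} × {x13, x14}, {e, f, g} × {x12, x13, x14}}; |τ_{X×Y}| = 25.

Enumerate products U × V with U ∈ τ_X, V ∈ τ_Y (deduplicated):
  ∅ × ∅ = {} (∅)
  {g} × {x14} = {(g,x14)}
  {e, f} × {x14} = {(e,x14), (f,x14)}
  {g} × {x12, x14} = {(g,x12), (g,x14)}
  {g} × {x13, x14} = {(g,x13), (g,x14)}
  {e, f, g} × {x14} = {(e,x14), (f,x14), (g,x14)}
  {g} × {x12, x13, x14} = {(g,x12), (g,x13), (g,x14)}
  {e, f} × {x12, x14} = {(e,x12), (e,x14), (f,x12), (f,x14)}
  {e, f} × {x13, x14} = {(e,x13), (e,x14), (f,x13), (f,x14)}
  {e, f} × {x12, x13, x14} = {(e,x12), (e,x13), (e,x14), (f,x12), (f,x13), (f,x14)}
  {e, f, g} × {x12, x14} = {(e,x12), (e,x14), (f,x12), (f,x14), (g,x12), (g,x14)}
  {e, f, g} × {x13, x14} = {(e,x13), (e,x14), (f,x13), (f,x14), (g,x13), (g,x14)}
  {e, f, g} × {x12, x13, x14} = {(e,x12), (e,x13), (e,x14), (f,x12), (f,x13), (f,x14), (g,x12), (g,x13), (g,x14)}
These 13 distinct sets form the basis B.
Close under arbitrary unions to get τ_{X×Y}; counting gives |τ_{X×Y}| = 25.


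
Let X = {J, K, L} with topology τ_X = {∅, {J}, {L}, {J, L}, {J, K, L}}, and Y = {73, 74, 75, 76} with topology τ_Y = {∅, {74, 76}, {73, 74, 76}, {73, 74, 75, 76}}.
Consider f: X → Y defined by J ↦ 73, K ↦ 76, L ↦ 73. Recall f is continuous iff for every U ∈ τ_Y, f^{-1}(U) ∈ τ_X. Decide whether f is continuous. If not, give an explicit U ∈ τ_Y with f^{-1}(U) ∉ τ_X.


f is NOT continuous.

Compute f^{-1}(U) for each U ∈ τ_Y:
  U = ∅: f^{-1}(U) = ∅ ∈ τ_X ✓.
  U = {74, 76}: f^{-1}(U) = {K} ∉ τ_X ✗.
  U = {73, 74, 76}: f^{-1}(U) = {J, K, L} ∈ τ_X ✓.
  U = {73, 74, 75, 76}: f^{-1}(U) = {J, K, L} ∈ τ_X ✓.
Found U = {74, 76} with f^{-1}(U) = {K} not in τ_X. Therefore f is NOT continuous.


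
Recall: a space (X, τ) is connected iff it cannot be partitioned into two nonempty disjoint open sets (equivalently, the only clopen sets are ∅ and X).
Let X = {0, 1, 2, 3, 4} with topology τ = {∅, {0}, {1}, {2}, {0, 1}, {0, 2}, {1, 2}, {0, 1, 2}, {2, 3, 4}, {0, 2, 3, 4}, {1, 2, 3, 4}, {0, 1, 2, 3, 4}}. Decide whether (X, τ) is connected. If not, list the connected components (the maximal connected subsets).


(X, τ) is disconnected; components = [{0}, {1}, {2, 3, 4}].

Find clopen sets (U ∈ τ with X ∖ U ∈ τ):
  U = ∅, X ∖ U = {0, 1, 2, 3, 4} — both open, so U is clopen.
  U = {0}, X ∖ U = {1, 2, 3, 4} — both open, so U is clopen.
  U = {1}, X ∖ U = {0, 2, 3, 4} — both open, so U is clopen.
  U = {0, 1}, X ∖ U = {2, 3, 4} — both open, so U is clopen.
  U = {2, 3, 4}, X ∖ U = {0, 1} — both open, so U is clopen.
  U = {0, 2, 3, 4}, X ∖ U = {1} — both open, so U is clopen.
  U = {1, 2, 3, 4}, X ∖ U = {0} — both open, so U is clopen.
  U = {0, 1, 2, 3, 4}, X ∖ U = ∅ — both open, so U is clopen.
Nontrivial clopen(s) exist: e.g. {2, 3, 4}. So (X, τ) is disconnected.
Compute connected components by grouping points that agree on all clopens:
  component: {0}
  component: {1}
  component: {2, 3, 4}


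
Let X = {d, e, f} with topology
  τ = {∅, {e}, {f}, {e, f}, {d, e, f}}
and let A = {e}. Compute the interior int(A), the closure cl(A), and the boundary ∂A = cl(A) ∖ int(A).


int(A) = {e}, cl(A) = {d, e}, ∂A = {d}.

Closed sets in (X, τ) are complements of opens:
  closed(X, τ) = {∅, {d}, {d, e}, {d, f}, {d, e, f}}.
int(A) = ⋃ {U ∈ τ : U ⊆ A}. Opens contained in A: ∅, {e}.
Taking the union of these: int(A) = {e}.
cl(A) = ⋂ {C closed : A ⊆ C}. Closed sets containing A: {d, e}, {d, e, f}.
Intersecting these: cl(A) = {d, e}.
∂A = cl(A) ∖ int(A) = {d, e} ∖ {e} = {d}.


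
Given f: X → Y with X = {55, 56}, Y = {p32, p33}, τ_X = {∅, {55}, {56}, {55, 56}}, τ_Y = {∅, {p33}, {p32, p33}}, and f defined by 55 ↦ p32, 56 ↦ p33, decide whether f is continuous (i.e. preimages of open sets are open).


f IS continuous.

Compute f^{-1}(U) for each U ∈ τ_Y:
  U = ∅: f^{-1}(U) = ∅ ∈ τ_X ✓.
  U = {p33}: f^{-1}(U) = {56} ∈ τ_X ✓.
  U = {p32, p33}: f^{-1}(U) = {55, 56} ∈ τ_X ✓.
Every preimage lies in τ_X, so f IS continuous.


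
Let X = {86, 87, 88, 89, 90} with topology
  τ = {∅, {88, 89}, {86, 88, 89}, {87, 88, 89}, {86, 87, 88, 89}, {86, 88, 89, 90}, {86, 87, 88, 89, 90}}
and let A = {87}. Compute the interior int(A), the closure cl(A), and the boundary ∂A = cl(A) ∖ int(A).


int(A) = ∅, cl(A) = {87}, ∂A = {87}.

Closed sets in (X, τ) are complements of opens:
  closed(X, τ) = {∅, {87}, {90}, {86, 90}, {87, 90}, {86, 87, 90}, {86, 87, 88, 89, 90}}.
int(A) = ⋃ {U ∈ τ : U ⊆ A}. Opens contained in A: ∅.
Taking the union of these: int(A) = ∅.
cl(A) = ⋂ {C closed : A ⊆ C}. Closed sets containing A: {87}, {87, 90}, {86, 87, 90}, {86, 87, 88, 89, 90}.
Intersecting these: cl(A) = {87}.
∂A = cl(A) ∖ int(A) = {87} ∖ ∅ = {87}.


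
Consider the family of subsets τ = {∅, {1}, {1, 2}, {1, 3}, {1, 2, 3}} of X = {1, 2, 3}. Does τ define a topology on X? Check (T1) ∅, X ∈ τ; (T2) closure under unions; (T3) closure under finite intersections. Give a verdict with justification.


τ IS a topology on X.

Axiom (T1): ∅ ∈ τ? Yes; X ∈ τ? Yes.
Axiom (T2/T3): check pairwise unions and intersections of members of τ.
All pairwise intersections and unions checked — each lies in τ. Therefore τ satisfies (T1), (T2), (T3): it IS a topology on X.


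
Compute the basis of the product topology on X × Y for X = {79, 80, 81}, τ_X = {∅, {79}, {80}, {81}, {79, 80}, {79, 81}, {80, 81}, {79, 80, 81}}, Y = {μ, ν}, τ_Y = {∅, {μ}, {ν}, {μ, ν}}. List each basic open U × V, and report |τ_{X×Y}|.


Basis B = {∅ × ∅, {79} × {μ}, {79} × {ν}, {80} × {μ}, {80} × {ν}, {81} × {μ}, {81} × {ν}, {79} × {μ, ν}, {79, 80} × {μ}, {79, 81} × {μ}, {79, 80} × {ν}, {79, 81} × {ν}, {80} × {μ, ν}, {80, 81} × {μ}, {80, 81} × {ν}, {81} × {μ, ν}, {79, 80, 81} × {μ}, {79, 80, 81} × {ν}, {79, 80} × {μ, ν}, {79, 81} × {μ, ν}, {80, 81} × {μ, ν}, {79, 80, 81} × {μ, ν}}; |τ_{X×Y}| = 64.

Enumerate products U × V with U ∈ τ_X, V ∈ τ_Y (deduplicated):
  ∅ × ∅ = {} (∅)
  {79} × {μ} = {(79,μ)}
  {79} × {ν} = {(79,ν)}
  {80} × {μ} = {(80,μ)}
  {80} × {ν} = {(80,ν)}
  {81} × {μ} = {(81,μ)}
  {81} × {ν} = {(81,ν)}
  {79} × {μ, ν} = {(79,μ), (79,ν)}
  {79, 80} × {μ} = {(79,μ), (80,μ)}
  {79, 81} × {μ} = {(79,μ), (81,μ)}
  {79, 80} × {ν} = {(79,ν), (80,ν)}
  {79, 81} × {ν} = {(79,ν), (81,ν)}
  {80} × {μ, ν} = {(80,μ), (80,ν)}
  {80, 81} × {μ} = {(80,μ), (81,μ)}
  {80, 81} × {ν} = {(80,ν), (81,ν)}
  {81} × {μ, ν} = {(81,μ), (81,ν)}
  {79, 80, 81} × {μ} = {(79,μ), (80,μ), (81,μ)}
  {79, 80, 81} × {ν} = {(79,ν), (80,ν), (81,ν)}
  {79, 80} × {μ, ν} = {(79,μ), (79,ν), (80,μ), (80,ν)}
  {79, 81} × {μ, ν} = {(79,μ), (79,ν), (81,μ), (81,ν)}
  {80, 81} × {μ, ν} = {(80,μ), (80,ν), (81,μ), (81,ν)}
  {79, 80, 81} × {μ, ν} = {(79,μ), (79,ν), (80,μ), (80,ν), (81,μ), (81,ν)}
These 22 distinct sets form the basis B.
Close under arbitrary unions to get τ_{X×Y}; counting gives |τ_{X×Y}| = 64.


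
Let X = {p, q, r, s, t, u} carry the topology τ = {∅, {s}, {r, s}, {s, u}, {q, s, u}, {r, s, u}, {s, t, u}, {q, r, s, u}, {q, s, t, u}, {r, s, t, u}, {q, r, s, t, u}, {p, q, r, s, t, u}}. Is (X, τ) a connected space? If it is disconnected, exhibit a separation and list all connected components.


(X, τ) is connected.

Find clopen sets (U ∈ τ with X ∖ U ∈ τ):
  U = ∅, X ∖ U = {p, q, r, s, t, u} — both open, so U is clopen.
  U = {p, q, r, s, t, u}, X ∖ U = ∅ — both open, so U is clopen.
Only trivial clopens (∅ and X) exist, so (X, τ) is connected.
Compute connected components by grouping points that agree on all clopens:
  component: {p, q, r, s, t, u}


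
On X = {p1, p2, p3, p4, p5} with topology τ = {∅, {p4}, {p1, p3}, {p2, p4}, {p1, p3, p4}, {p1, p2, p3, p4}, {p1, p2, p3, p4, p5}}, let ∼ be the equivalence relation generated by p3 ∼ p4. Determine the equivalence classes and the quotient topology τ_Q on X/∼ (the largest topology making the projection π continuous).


X/∼ = {[p1], [p2], [p3=p4], [p5]}; |τ_Q| = 4.

Equivalence classes: [p1], [p2], [p3=p4], [p5].
Quotient map π: X → X/∼ sends p1 ↦ [p1], p2 ↦ [p2], p3 ↦ [p3=p4], p4 ↦ [p3=p4], p5 ↦ [p5].
For each subset V ⊆ X/∼, compute π^{-1}(V) ⊆ X and check whether π^{-1}(V) ∈ τ. V is open in τ_Q iff π^{-1}(V) ∈ τ.
  V = {}: π^{-1}(V) = ∅ ∈ τ ✓.
  V = {[p1]}: π^{-1}(V) = {p1} ∉ τ ✗.
  V = {[p2]}: π^{-1}(V) = {p2} ∉ τ ✗.
  V = {[p1], [p2]}: π^{-1}(V) = {p1, p2} ∉ τ ✗.
  V = {[p3=p4]}: π^{-1}(V) = {p3, p4} ∉ τ ✗.
  V = {[p1], [p3=p4]}: π^{-1}(V) = {p1, p3, p4} ∈ τ ✓.
  V = {[p2], [p3=p4]}: π^{-1}(V) = {p2, p3, p4} ∉ τ ✗.
  V = {[p1], [p2], [p3=p4]}: π^{-1}(V) = {p1, p2, p3, p4} ∈ τ ✓.
  V = {[p5]}: π^{-1}(V) = {p5} ∉ τ ✗.
  V = {[p1], [p5]}: π^{-1}(V) = {p1, p5} ∉ τ ✗.
  V = {[p2], [p5]}: π^{-1}(V) = {p2, p5} ∉ τ ✗.
  V = {[p1], [p2], [p5]}: π^{-1}(V) = {p1, p2, p5} ∉ τ ✗.
  V = {[p3=p4], [p5]}: π^{-1}(V) = {p3, p4, p5} ∉ τ ✗.
  V = {[p1], [p3=p4], [p5]}: π^{-1}(V) = {p1, p3, p4, p5} ∉ τ ✗.
  V = {[p2], [p3=p4], [p5]}: π^{-1}(V) = {p2, p3, p4, p5} ∉ τ ✗.
  V = {[p1], [p2], [p3=p4], [p5]}: π^{-1}(V) = {p1, p2, p3, p4, p5} ∈ τ ✓.
Open sets in the quotient: τ_Q = {{}, {[p1], [p3=p4]}, {[p1], [p2], [p3=p4]}, {[p1], [p2], [p3=p4], [p5]}} (4 elements).


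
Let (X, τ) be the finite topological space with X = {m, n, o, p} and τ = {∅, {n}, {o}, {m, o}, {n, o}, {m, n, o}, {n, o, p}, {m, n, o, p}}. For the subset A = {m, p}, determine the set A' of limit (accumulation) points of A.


A' = ∅

For each x ∈ X, list the open sets U ∈ τ with x ∈ U, then check whether U ∩ (A ∖ {x}) ≠ ∅ for every such U.
  x = m: open {m, o} ∋ x has {m, o} ∩ (A ∖ {m}) = ∅, so x is NOT a limit point.
  x = n: open {n} ∋ x has {n} ∩ (A ∖ {n}) = ∅, so x is NOT a limit point.
  x = o: open {o} ∋ x has {o} ∩ (A ∖ {o}) = ∅, so x is NOT a limit point.
  x = p: open {n, o, p} ∋ x has {n, o, p} ∩ (A ∖ {p}) = ∅, so x is NOT a limit point.
Collecting: A' = ∅.


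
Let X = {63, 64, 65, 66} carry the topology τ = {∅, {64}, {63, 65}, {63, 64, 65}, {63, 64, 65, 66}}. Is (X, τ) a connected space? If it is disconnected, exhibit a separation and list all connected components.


(X, τ) is connected.

Find clopen sets (U ∈ τ with X ∖ U ∈ τ):
  U = ∅, X ∖ U = {63, 64, 65, 66} — both open, so U is clopen.
  U = {63, 64, 65, 66}, X ∖ U = ∅ — both open, so U is clopen.
Only trivial clopens (∅ and X) exist, so (X, τ) is connected.
Compute connected components by grouping points that agree on all clopens:
  component: {63, 64, 65, 66}


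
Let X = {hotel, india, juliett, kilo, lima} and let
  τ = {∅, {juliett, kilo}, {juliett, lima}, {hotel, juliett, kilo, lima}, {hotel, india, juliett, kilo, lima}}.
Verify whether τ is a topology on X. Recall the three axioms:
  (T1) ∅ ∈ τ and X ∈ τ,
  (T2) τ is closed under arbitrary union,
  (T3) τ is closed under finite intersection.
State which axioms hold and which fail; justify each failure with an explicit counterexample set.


τ is NOT a topology on X.

Axiom (T1): ∅ ∈ τ? Yes; X ∈ τ? Yes.
Axiom (T2/T3): check pairwise unions and intersections of members of τ.
Counterexample for (T3): {juliett, kilo} ∩ {juliett, lima} = {juliett} ∉ τ. Therefore τ is NOT a topology.


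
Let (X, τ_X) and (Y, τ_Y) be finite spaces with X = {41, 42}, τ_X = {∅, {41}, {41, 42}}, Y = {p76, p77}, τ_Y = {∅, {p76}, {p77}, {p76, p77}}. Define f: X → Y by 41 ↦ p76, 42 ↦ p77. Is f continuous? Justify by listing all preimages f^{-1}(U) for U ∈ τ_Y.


f is NOT continuous.

Compute f^{-1}(U) for each U ∈ τ_Y:
  U = ∅: f^{-1}(U) = ∅ ∈ τ_X ✓.
  U = {p76}: f^{-1}(U) = {41} ∈ τ_X ✓.
  U = {p77}: f^{-1}(U) = {42} ∉ τ_X ✗.
  U = {p76, p77}: f^{-1}(U) = {41, 42} ∈ τ_X ✓.
Found U = {p77} with f^{-1}(U) = {42} not in τ_X. Therefore f is NOT continuous.


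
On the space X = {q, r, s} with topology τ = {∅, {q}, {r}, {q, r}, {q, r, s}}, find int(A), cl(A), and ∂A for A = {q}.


int(A) = {q}, cl(A) = {q, s}, ∂A = {s}.

Closed sets in (X, τ) are complements of opens:
  closed(X, τ) = {∅, {s}, {q, s}, {r, s}, {q, r, s}}.
int(A) = ⋃ {U ∈ τ : U ⊆ A}. Opens contained in A: ∅, {q}.
Taking the union of these: int(A) = {q}.
cl(A) = ⋂ {C closed : A ⊆ C}. Closed sets containing A: {q, s}, {q, r, s}.
Intersecting these: cl(A) = {q, s}.
∂A = cl(A) ∖ int(A) = {q, s} ∖ {q} = {s}.


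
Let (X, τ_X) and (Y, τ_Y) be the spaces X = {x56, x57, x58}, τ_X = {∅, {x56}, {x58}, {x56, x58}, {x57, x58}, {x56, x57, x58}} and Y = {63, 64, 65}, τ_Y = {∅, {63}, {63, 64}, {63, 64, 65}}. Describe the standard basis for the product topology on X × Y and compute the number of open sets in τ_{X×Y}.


Basis B = {∅ × ∅, {x56} × {63}, {x58} × {63}, {x56} × {63, 64}, {x56, x58} × {63}, {x57, x58} × {63}, {x58} × {63, 64}, {x56} × {63, 64, 65}, {x56, x57, x58} × {63}, {x58} × {63, 64, 65}, {x56, x58} × {63, 64}, {x57, x58} × {63, 64}, {x56, x58} × {63, 64, 65}, {x56, x57, x58} × {63, 64}, {x57, x58} × {63, 64, 65}, {x56, x57, x58} × {63, 64, 65}}; |τ_{X×Y}| = 40.

Enumerate products U × V with U ∈ τ_X, V ∈ τ_Y (deduplicated):
  ∅ × ∅ = {} (∅)
  {x56} × {63} = {(x56,63)}
  {x58} × {63} = {(x58,63)}
  {x56} × {63, 64} = {(x56,63), (x56,64)}
  {x56, x58} × {63} = {(x56,63), (x58,63)}
  {x57, x58} × {63} = {(x57,63), (x58,63)}
  {x58} × {63, 64} = {(x58,63), (x58,64)}
  {x56} × {63, 64, 65} = {(x56,63), (x56,64), (x56,65)}
  {x56, x57, x58} × {63} = {(x56,63), (x57,63), (x58,63)}
  {x58} × {63, 64, 65} = {(x58,63), (x58,64), (x58,65)}
  {x56, x58} × {63, 64} = {(x56,63), (x56,64), (x58,63), (x58,64)}
  {x57, x58} × {63, 64} = {(x57,63), (x57,64), (x58,63), (x58,64)}
  {x56, x58} × {63, 64, 65} = {(x56,63), (x56,64), (x56,65), (x58,63), (x58,64), (x58,65)}
  {x56, x57, x58} × {63, 64} = {(x56,63), (x56,64), (x57,63), (x57,64), (x58,63), (x58,64)}
  {x57, x58} × {63, 64, 65} = {(x57,63), (x57,64), (x57,65), (x58,63), (x58,64), (x58,65)}
  {x56, x57, x58} × {63, 64, 65} = {(x56,63), (x56,64), (x56,65), (x57,63), (x57,64), (x57,65), (x58,63), (x58,64), (x58,65)}
These 16 distinct sets form the basis B.
Close under arbitrary unions to get τ_{X×Y}; counting gives |τ_{X×Y}| = 40.
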